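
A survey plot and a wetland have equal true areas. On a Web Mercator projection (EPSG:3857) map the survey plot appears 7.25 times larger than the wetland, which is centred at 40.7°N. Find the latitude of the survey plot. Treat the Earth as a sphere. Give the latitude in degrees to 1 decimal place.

73.6°

Mercator areal scale is sec²φ, so apparent-area ratio = sec²φ₁ / sec²φ₂ = cos²φ₂ / cos²φ₁.
cos²φ₂ / cos²φ₁ = 7.25  ⇒  cos φ₁ = cos 40.7° / √7.25 = 0.7581/2.693 = 0.2816.
φ₁ = arccos(0.2816) ≈ 73.6°.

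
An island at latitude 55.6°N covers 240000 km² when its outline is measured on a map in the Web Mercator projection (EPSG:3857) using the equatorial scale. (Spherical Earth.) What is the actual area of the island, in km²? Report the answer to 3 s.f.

Mercator is conformal, so the point scale is isotropic: h = k = sec φ = 1/cos φ.
Areal scale = k² = sec²φ = 1/cos²(55.6°) = 1/0.5650² = 3.133.
True area = apparent / (areal scale) = 240000 / 3.133 ≈ 76600 km².

76600 km²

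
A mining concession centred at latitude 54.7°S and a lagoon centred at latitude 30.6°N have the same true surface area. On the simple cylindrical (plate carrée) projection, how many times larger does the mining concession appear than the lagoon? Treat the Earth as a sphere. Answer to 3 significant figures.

For the equirectangular projection with φ₀ = 0 (plate carrée), h = 1 along meridians and k = sec φ along parallels.
Areal scale at 54.7°: h·k = 1.000 × 1.731 = 1.731.
Areal scale at 30.6°: h·k = 1.000 × 1.162 = 1.162.
Ratio = 1.731/1.162 ≈ 1.49.

1.49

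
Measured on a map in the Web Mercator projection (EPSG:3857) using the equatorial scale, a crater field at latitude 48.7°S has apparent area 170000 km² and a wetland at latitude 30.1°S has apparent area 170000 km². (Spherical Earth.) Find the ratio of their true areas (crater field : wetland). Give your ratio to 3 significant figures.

0.582

Mercator's areal exaggeration is sec²φ; hence true area = (apparent area) · cos²φ.
True area of crater field: 170000 × cos²(48.7°) = 170000 × 0.4356 = 74050 km².
True area of wetland: 170000 × cos²(30.1°) = 170000 × 0.7485 = 127200 km².
Ratio = 74050 / 127200 ≈ 0.582.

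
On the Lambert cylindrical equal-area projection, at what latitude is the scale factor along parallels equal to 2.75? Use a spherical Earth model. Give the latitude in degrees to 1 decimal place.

The Lambert cylindrical equal-area projection is the cylindrical equal-area projection with its standard parallel at the equator (φ₀ = 0). For cylindrical equal-area with standard parallel φ₀, h = cos φ / cos φ₀ and k = cos φ₀ / cos φ, so h·k = 1.
k = cos φ₀ / cos φ = 2.75  ⇒  cos φ = cos 0° / 2.75 = 0.3636.
φ = arccos(0.3636) ≈ 68.7°.

68.7°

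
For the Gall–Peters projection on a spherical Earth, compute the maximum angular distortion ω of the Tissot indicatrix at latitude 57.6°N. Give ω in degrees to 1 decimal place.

The Gall–Peters projection is cylindrical equal-area with φ₀ = 45°. For cylindrical equal-area with standard parallel φ₀, h = cos φ / cos φ₀ and k = cos φ₀ / cos φ, so h·k = 1.
At 57.6°: h = 0.7578, k = 1.320; principal scales a = 1.320, b = 0.7578.
sin(ω/2) = (a − b)/(a + b) = 0.5619/2.077 = 0.2705, so ω = 2 arcsin(0.2705) ≈ 31.4°.

31.4°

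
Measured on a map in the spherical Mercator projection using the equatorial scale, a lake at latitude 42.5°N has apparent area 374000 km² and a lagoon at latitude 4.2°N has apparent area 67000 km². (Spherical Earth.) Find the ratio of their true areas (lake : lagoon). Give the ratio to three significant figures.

On Mercator the areal scale is sec²φ, so true area = apparent × cos²φ.
True area of lake: 374000 × cos²(42.5°) = 374000 × 0.5436 = 203300 km².
True area of lagoon: 67000 × cos²(4.2°) = 67000 × 0.9946 = 66640 km².
Ratio = 203300 / 66640 ≈ 3.05.

3.05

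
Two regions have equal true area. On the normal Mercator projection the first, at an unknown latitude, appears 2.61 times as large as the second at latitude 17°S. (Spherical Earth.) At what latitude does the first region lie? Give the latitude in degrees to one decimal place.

53.7°

Mercator areal scale is sec²φ, so apparent-area ratio = sec²φ₁ / sec²φ₂ = cos²φ₂ / cos²φ₁.
cos²φ₂ / cos²φ₁ = 2.61  ⇒  cos φ₁ = cos 17° / √2.61 = 0.9563/1.616 = 0.5919.
φ₁ = arccos(0.5919) ≈ 53.7°.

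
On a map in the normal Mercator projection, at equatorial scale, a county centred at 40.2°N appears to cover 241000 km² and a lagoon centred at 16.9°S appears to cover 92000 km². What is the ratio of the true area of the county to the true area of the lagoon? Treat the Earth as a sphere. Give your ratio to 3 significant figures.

Since Mercator area scale is 1/cos²φ, the true area equals the apparent area multiplied by cos²φ.
True area of county: 241000 × cos²(40.2°) = 241000 × 0.5834 = 140600 km².
True area of lagoon: 92000 × cos²(16.9°) = 92000 × 0.9155 = 84230 km².
Ratio = 140600 / 84230 ≈ 1.67.

1.67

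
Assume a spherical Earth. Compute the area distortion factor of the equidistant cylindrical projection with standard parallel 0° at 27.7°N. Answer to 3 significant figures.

1.13

In the plate carrée (x = Rλ, y = Rφ), meridians are true-scale (h = 1) and parallels are stretched by k = sec φ.
Areal scale = h·k = 1 × sec φ; at 27.7°, h = 1.000, k = 1.129, so h·k = 1.129.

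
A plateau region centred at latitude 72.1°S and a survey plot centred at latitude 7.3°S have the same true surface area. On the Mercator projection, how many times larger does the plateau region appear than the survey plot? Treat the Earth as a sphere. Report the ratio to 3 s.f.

Mercator areal scale is sec²φ.
At 72.1°: sec²(72.1°) = 1/0.3074² = 10.59.
At 7.3°: sec²(7.3°) = 1/0.9919² = 1.016.
Ratio = 10.59/1.016 = cos²(7.3°)/cos²(72.1°) ≈ 10.4.

10.4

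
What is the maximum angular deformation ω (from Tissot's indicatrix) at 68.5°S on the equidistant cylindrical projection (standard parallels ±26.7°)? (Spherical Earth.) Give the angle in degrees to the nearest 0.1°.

With standard parallel φ₀ = 26.7°, the equirectangular projection gives x = Rλ cos φ₀, y = Rφ, so h = 1 and k = cos 26.7° / cos φ.
At 68.5°: h = 1.000, k = 2.438; principal scales a = 2.438, b = 1.000.
sin(ω/2) = (a − b)/(a + b) = 1.438/3.438 = 0.4182, so ω = 2 arcsin(0.4182) ≈ 49.4°.

49.4°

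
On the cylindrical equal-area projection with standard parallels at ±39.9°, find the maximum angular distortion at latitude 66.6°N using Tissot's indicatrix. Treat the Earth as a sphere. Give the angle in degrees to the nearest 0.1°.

70.5°

Cylindrical equal-area (φ₀ = 39.9°): h = cos φ / cos 39.9° along meridians, k = cos 39.9° / cos φ along parallels; h·k = 1.
At 66.6°: h = 0.5177, k = 1.932; principal scales a = 1.932, b = 0.5177.
sin(ω/2) = (a − b)/(a + b) = 1.414/2.449 = 0.5773, so ω = 2 arcsin(0.5773) ≈ 70.5°.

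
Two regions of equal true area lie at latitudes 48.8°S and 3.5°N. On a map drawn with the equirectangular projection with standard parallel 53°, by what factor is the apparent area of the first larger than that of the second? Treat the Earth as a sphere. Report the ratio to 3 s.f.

1.52

In the equirectangular projection with standard parallel φ₀ = 53° (x = Rλ cos φ₀, y = Rφ), meridians are true-scale (h = 1) and the parallel scale is k = cos φ₀ / cos φ.
Areal scale at 48.8°: h·k = 1.000 × 0.9137 = 0.9137.
Areal scale at 3.5°: h·k = 1.000 × 0.6029 = 0.6029.
Ratio = 0.9137/0.6029 ≈ 1.52.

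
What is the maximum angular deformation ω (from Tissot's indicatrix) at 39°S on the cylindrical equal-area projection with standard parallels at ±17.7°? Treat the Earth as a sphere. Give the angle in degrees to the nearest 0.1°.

For cylindrical equal-area with standard parallel φ₀, h = cos φ / cos φ₀ and k = cos φ₀ / cos φ, so h·k = 1.
At 39°: h = 0.8158, k = 1.226; principal scales a = 1.226, b = 0.8158.
sin(ω/2) = (a − b)/(a + b) = 0.4101/2.042 = 0.2009, so ω = 2 arcsin(0.2009) ≈ 23.2°.

23.2°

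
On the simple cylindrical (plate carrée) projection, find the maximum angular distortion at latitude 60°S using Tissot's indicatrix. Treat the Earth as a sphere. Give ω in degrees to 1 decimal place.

For the equirectangular projection with φ₀ = 0 (plate carrée), h = 1 along meridians and k = sec φ along parallels.
At 60°: h = 1.000, k = 2.000; principal scales a = 2.000, b = 1.000.
sin(ω/2) = (a − b)/(a + b) = 1.0000/3.000 = 0.3333, so ω = 2 arcsin(0.3333) ≈ 38.9°.

38.9°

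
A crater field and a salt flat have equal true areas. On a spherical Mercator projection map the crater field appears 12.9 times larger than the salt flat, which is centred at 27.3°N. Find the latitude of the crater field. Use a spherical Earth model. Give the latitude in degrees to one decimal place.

75.7°

Mercator areal scale is sec²φ, so apparent-area ratio = sec²φ₁ / sec²φ₂ = cos²φ₂ / cos²φ₁.
cos²φ₂ / cos²φ₁ = 12.9  ⇒  cos φ₁ = cos 27.3° / √12.9 = 0.8886/3.592 = 0.2474.
φ₁ = arccos(0.2474) ≈ 75.7°.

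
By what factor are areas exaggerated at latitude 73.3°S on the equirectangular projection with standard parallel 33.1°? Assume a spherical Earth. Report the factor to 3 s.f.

The equidistant cylindrical projection with φ₀ = 33.1° has h = 1 (meridians true) and k = cos φ₀ / cos φ along parallels.
Areal scale = h·k = 1 × cos φ₀ / cos φ; at 73.3°, h = 1.000, k = 2.915, so h·k = 2.915.

2.92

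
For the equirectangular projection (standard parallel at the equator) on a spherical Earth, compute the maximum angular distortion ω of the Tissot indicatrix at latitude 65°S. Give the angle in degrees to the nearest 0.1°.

47.9°

Plate carrée maps x = Rλ, y = Rφ. The meridian scale is h = 1 and the parallel scale is k = 1/cos φ = sec φ.
At 65°: h = 1.000, k = 2.366; principal scales a = 2.366, b = 1.000.
sin(ω/2) = (a − b)/(a + b) = 1.366/3.366 = 0.4059, so ω = 2 arcsin(0.4059) ≈ 47.9°.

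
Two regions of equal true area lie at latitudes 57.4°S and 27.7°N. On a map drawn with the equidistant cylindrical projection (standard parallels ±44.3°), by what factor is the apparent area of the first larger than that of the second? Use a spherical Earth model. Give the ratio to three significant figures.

1.64

With standard parallel φ₀ = 44.3°, the equirectangular projection gives x = Rλ cos φ₀, y = Rφ, so h = 1 and k = cos 44.3° / cos φ.
Areal scale at 57.4°: h·k = 1.000 × 1.328 = 1.328.
Areal scale at 27.7°: h·k = 1.000 × 0.8083 = 0.8083.
Ratio = 1.328/0.8083 ≈ 1.64.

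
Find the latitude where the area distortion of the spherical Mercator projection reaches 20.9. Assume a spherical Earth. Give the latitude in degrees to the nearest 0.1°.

77.4°

Mercator areal scale is sec²φ.
sec²φ = 20.9  ⇒  cos²φ = 0.04785  ⇒  cos φ = 0.2187.
φ = arccos(0.2187) ≈ 77.4°.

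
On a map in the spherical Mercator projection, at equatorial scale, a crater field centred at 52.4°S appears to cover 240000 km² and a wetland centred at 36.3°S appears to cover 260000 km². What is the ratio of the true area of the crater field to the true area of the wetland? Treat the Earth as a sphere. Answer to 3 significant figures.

0.529

Mercator's areal exaggeration is sec²φ; hence true area = (apparent area) · cos²φ.
True area of crater field: 240000 × cos²(52.4°) = 240000 × 0.3723 = 89350 km².
True area of wetland: 260000 × cos²(36.3°) = 260000 × 0.6495 = 168900 km².
Ratio = 89350 / 168900 ≈ 0.529.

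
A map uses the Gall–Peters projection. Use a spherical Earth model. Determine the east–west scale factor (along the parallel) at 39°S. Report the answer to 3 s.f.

Gall–Peters is a cylindrical equal-area projection with standard parallels at ±45°. For cylindrical equal-area with standard parallel φ₀, h = cos φ / cos φ₀ and k = cos φ₀ / cos φ, so h·k = 1.
k = cos 45° / cos 39° = 0.7071/0.7771 = 0.9099.

0.910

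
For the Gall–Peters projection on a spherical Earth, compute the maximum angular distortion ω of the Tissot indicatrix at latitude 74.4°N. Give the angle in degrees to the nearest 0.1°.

The Gall–Peters projection is cylindrical equal-area with φ₀ = 45°. A cylindrical equal-area projection with standard parallel φ₀ has meridian scale h = cos φ / cos φ₀ and parallel scale k = cos φ₀ / cos φ (so areas are preserved, h·k = 1).
At 74.4°: h = 0.3803, k = 2.629; principal scales a = 2.629, b = 0.3803.
sin(ω/2) = (a − b)/(a + b) = 2.249/3.010 = 0.7473, so ω = 2 arcsin(0.7473) ≈ 96.7°.

96.7°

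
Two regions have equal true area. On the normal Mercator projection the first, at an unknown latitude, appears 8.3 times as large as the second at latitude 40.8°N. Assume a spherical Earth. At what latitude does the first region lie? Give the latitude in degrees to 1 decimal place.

74.8°

For equal true areas on Mercator, apparent areas scale as sec²φ, so the ratio is cos²φ₂ / cos²φ₁.
cos²φ₂ / cos²φ₁ = 8.3  ⇒  cos φ₁ = cos 40.8° / √8.3 = 0.7570/2.881 = 0.2628.
φ₁ = arccos(0.2628) ≈ 74.8°.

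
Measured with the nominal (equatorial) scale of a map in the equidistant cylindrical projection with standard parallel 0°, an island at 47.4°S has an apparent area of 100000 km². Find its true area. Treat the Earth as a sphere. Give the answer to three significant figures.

67700 km²

For the equirectangular projection with φ₀ = 0 (plate carrée), h = 1 along meridians and k = sec φ along parallels.
Areal scale = h·k = 1 × sec φ; at 47.4°, h = 1.000, k = 1.477, so h·k = 1.477.
True area = apparent / (areal scale) = 100000 / 1.477 ≈ 67700 km².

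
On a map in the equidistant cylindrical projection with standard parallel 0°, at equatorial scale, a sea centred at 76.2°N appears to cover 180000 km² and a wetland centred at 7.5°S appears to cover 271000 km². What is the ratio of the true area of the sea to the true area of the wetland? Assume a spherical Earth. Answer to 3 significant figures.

Plate carrée has h = 1 and k = sec φ, giving areal scale sec φ; true area = (apparent area) · cos φ.
True area of sea: 180000 × cos(76.2°) = 180000 × 0.2385 = 42940 km².
True area of wetland: 271000 × cos(7.5°) = 271000 × 0.9914 = 268700 km².
Ratio = 42940 / 268700 ≈ 0.160.

0.160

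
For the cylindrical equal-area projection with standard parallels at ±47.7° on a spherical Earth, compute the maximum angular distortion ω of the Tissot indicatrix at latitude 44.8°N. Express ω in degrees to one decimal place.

A cylindrical equal-area projection with standard parallel φ₀ has meridian scale h = cos φ / cos φ₀ and parallel scale k = cos φ₀ / cos φ (so areas are preserved, h·k = 1).
At 44.8°: h = 1.054, k = 0.9485; principal scales a = 1.054, b = 0.9485.
sin(ω/2) = (a − b)/(a + b) = 0.1058/2.003 = 0.05285, so ω = 2 arcsin(0.05285) ≈ 6.1°.

6.1°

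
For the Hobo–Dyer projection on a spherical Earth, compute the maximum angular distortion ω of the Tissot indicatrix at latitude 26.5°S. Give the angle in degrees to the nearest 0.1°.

Hobo–Dyer is a cylindrical equal-area projection with standard parallels at ±37.5°. A cylindrical equal-area projection with standard parallel φ₀ has meridian scale h = cos φ / cos φ₀ and parallel scale k = cos φ₀ / cos φ (so areas are preserved, h·k = 1).
At 26.5°: h = 1.128, k = 0.8865; principal scales a = 1.128, b = 0.8865.
sin(ω/2) = (a − b)/(a + b) = 0.2415/2.015 = 0.1199, so ω = 2 arcsin(0.1199) ≈ 13.8°.

13.8°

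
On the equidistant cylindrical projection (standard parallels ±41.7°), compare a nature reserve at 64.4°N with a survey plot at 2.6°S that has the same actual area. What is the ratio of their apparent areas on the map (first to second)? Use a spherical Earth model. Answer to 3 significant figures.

2.31

In the equirectangular projection with standard parallel φ₀ = 41.7° (x = Rλ cos φ₀, y = Rφ), meridians are true-scale (h = 1) and the parallel scale is k = cos φ₀ / cos φ.
Areal scale at 64.4°: h·k = 1.000 × 1.728 = 1.728.
Areal scale at 2.6°: h·k = 1.000 × 0.7474 = 0.7474.
Ratio = 1.728/0.7474 ≈ 2.31.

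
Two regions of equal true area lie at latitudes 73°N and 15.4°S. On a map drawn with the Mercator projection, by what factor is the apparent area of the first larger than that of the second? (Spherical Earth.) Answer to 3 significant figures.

10.9

On Mercator, area is exaggerated by sec²φ = 1/cos²φ.
At 73°: sec²(73°) = 1/0.2924² = 11.70.
At 15.4°: sec²(15.4°) = 1/0.9641² = 1.076.
Ratio = 11.70/1.076 = cos²(15.4°)/cos²(73°) ≈ 10.9.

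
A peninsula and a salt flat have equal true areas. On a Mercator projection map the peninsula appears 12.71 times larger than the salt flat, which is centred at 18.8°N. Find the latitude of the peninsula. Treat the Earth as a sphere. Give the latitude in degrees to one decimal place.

On Mercator, (apparent₁)/(apparent₂) = sec²φ₁ / sec²φ₂ when true areas are equal.
cos²φ₂ / cos²φ₁ = 12.71  ⇒  cos φ₁ = cos 18.8° / √12.71 = 0.9466/3.565 = 0.2655.
φ₁ = arccos(0.2655) ≈ 74.6°.

74.6°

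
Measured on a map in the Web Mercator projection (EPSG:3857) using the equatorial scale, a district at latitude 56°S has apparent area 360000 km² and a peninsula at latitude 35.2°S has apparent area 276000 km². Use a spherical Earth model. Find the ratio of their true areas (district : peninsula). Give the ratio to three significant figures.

Mercator's areal exaggeration is sec²φ; hence true area = (apparent area) · cos²φ.
True area of district: 360000 × cos²(56°) = 360000 × 0.3127 = 112600 km².
True area of peninsula: 276000 × cos²(35.2°) = 276000 × 0.6677 = 184300 km².
Ratio = 112600 / 184300 ≈ 0.611.

0.611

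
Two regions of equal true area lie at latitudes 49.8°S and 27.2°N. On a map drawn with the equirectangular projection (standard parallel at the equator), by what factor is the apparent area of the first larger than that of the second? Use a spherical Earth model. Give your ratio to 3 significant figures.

1.38

For the equirectangular projection with φ₀ = 0 (plate carrée), h = 1 along meridians and k = sec φ along parallels.
Areal scale at 49.8°: h·k = 1.000 × 1.549 = 1.549.
Areal scale at 27.2°: h·k = 1.000 × 1.124 = 1.124.
Ratio = 1.549/1.124 ≈ 1.38.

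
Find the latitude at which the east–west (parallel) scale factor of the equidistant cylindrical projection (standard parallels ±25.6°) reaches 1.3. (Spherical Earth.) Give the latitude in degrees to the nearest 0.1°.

With standard parallel φ₀ = 25.6°, the equirectangular projection gives x = Rλ cos φ₀, y = Rφ, so h = 1 and k = cos 25.6° / cos φ.
k = cos φ₀ / cos φ = 1.3  ⇒  cos φ = cos 25.6° / 1.3 = 0.6937.
φ = arccos(0.6937) ≈ 46.1°.

46.1°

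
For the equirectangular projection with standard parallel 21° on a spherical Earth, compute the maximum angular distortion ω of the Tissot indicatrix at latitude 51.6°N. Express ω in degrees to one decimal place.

23.2°

In the equirectangular projection with standard parallel φ₀ = 21° (x = Rλ cos φ₀, y = Rφ), meridians are true-scale (h = 1) and the parallel scale is k = cos φ₀ / cos φ.
At 51.6°: h = 1.000, k = 1.503; principal scales a = 1.503, b = 1.000.
sin(ω/2) = (a − b)/(a + b) = 0.5030/2.503 = 0.2010, so ω = 2 arcsin(0.2010) ≈ 23.2°.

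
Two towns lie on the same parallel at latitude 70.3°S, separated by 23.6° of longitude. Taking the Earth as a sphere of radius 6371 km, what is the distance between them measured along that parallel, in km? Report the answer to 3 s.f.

Arc length along a parallel = R cos φ · Δλ (with Δλ in radians).
= 6371 × cos 70.3° × (23.6° × π/180) = 6371 × 0.3371 × 0.4119 ≈ 885 km.

885 km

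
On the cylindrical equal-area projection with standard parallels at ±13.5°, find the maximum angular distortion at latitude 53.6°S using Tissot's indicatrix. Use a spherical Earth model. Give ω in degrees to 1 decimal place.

A cylindrical equal-area projection with standard parallel φ₀ has meridian scale h = cos φ / cos φ₀ and parallel scale k = cos φ₀ / cos φ (so areas are preserved, h·k = 1).
At 53.6°: h = 0.6103, k = 1.639; principal scales a = 1.639, b = 0.6103.
sin(ω/2) = (a − b)/(a + b) = 1.028/2.249 = 0.4573, so ω = 2 arcsin(0.4573) ≈ 54.4°.

54.4°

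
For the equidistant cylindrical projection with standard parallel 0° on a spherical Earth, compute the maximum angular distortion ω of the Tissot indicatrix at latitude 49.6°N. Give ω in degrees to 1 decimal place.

In the plate carrée (x = Rλ, y = Rφ), meridians are true-scale (h = 1) and parallels are stretched by k = sec φ.
At 49.6°: h = 1.000, k = 1.543; principal scales a = 1.543, b = 1.000.
sin(ω/2) = (a − b)/(a + b) = 0.5429/2.543 = 0.2135, so ω = 2 arcsin(0.2135) ≈ 24.7°.

24.7°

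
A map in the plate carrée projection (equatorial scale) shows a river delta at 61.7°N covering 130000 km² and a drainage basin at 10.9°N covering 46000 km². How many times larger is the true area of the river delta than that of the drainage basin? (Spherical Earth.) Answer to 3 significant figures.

1.36

Plate carrée has h = 1 and k = sec φ, giving areal scale sec φ; true area = (apparent area) · cos φ.
True area of river delta: 130000 × cos(61.7°) = 130000 × 0.4741 = 61630 km².
True area of drainage basin: 46000 × cos(10.9°) = 46000 × 0.9820 = 45170 km².
Ratio = 61630 / 45170 ≈ 1.36.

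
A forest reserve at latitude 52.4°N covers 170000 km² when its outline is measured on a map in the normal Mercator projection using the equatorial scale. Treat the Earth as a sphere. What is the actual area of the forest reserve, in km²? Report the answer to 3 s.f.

63300 km²

For Mercator, h = k = sec φ (a conformal cylindrical projection has a single point scale, 1/cos φ).
Areal scale = k² = sec²φ = 1/cos²(52.4°) = 1/0.6101² = 2.686.
True area = apparent / (areal scale) = 170000 / 2.686 ≈ 63300 km².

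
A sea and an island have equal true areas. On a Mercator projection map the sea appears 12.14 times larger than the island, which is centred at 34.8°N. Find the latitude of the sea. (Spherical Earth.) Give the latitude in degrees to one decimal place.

76.4°

Mercator areal scale is sec²φ, so apparent-area ratio = sec²φ₁ / sec²φ₂ = cos²φ₂ / cos²φ₁.
cos²φ₂ / cos²φ₁ = 12.14  ⇒  cos φ₁ = cos 34.8° / √12.14 = 0.8211/3.484 = 0.2357.
φ₁ = arccos(0.2357) ≈ 76.4°.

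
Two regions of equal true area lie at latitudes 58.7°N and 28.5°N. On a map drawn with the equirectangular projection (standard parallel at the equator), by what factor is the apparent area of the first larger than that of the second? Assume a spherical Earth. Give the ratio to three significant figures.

1.69

For the equirectangular projection with φ₀ = 0 (plate carrée), h = 1 along meridians and k = sec φ along parallels.
Areal scale at 58.7°: h·k = 1.000 × 1.925 = 1.925.
Areal scale at 28.5°: h·k = 1.000 × 1.138 = 1.138.
Ratio = 1.925/1.138 ≈ 1.69.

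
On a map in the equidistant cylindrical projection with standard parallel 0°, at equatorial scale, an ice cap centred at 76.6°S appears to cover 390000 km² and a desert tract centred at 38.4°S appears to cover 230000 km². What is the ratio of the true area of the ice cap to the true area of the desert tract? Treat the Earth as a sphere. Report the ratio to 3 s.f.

0.501

On the plate carrée, areal scale = h·k = 1 × sec φ, so true area = apparent × cos φ.
True area of ice cap: 390000 × cos(76.6°) = 390000 × 0.2317 = 90380 km².
True area of desert tract: 230000 × cos(38.4°) = 230000 × 0.7837 = 180200 km².
Ratio = 90380 / 180200 ≈ 0.501.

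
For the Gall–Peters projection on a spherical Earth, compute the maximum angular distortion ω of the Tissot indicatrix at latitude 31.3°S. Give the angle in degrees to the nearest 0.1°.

The Gall–Peters projection is cylindrical equal-area with φ₀ = 45°. Cylindrical equal-area (φ₀ = 45°): h = cos φ / cos 45° along meridians, k = cos 45° / cos φ along parallels; h·k = 1.
At 31.3°: h = 1.208, k = 0.8275; principal scales a = 1.208, b = 0.8275.
sin(ω/2) = (a − b)/(a + b) = 0.3808/2.036 = 0.1871, so ω = 2 arcsin(0.1871) ≈ 21.6°.

21.6°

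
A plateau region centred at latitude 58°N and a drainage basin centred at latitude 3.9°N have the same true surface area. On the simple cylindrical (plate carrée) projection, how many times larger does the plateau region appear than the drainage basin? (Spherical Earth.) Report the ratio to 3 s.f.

1.88

Plate carrée maps x = Rλ, y = Rφ. The meridian scale is h = 1 and the parallel scale is k = 1/cos φ = sec φ.
Areal scale at 58°: h·k = 1.000 × 1.887 = 1.887.
Areal scale at 3.9°: h·k = 1.000 × 1.002 = 1.002.
Ratio = 1.887/1.002 ≈ 1.88.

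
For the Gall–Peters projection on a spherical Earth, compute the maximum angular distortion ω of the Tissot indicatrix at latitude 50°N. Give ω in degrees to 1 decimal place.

10.9°

The Gall–Peters projection is cylindrical equal-area with φ₀ = 45°. For cylindrical equal-area with standard parallel φ₀, h = cos φ / cos φ₀ and k = cos φ₀ / cos φ, so h·k = 1.
At 50°: h = 0.9090, k = 1.100; principal scales a = 1.100, b = 0.9090.
sin(ω/2) = (a − b)/(a + b) = 0.1910/2.009 = 0.09508, so ω = 2 arcsin(0.09508) ≈ 10.9°.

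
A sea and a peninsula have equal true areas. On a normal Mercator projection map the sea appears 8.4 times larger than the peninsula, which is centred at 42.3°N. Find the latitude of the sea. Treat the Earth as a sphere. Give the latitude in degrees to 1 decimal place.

75.2°

For equal true areas on Mercator, apparent areas scale as sec²φ, so the ratio is cos²φ₂ / cos²φ₁.
cos²φ₂ / cos²φ₁ = 8.4  ⇒  cos φ₁ = cos 42.3° / √8.4 = 0.7396/2.898 = 0.2552.
φ₁ = arccos(0.2552) ≈ 75.2°.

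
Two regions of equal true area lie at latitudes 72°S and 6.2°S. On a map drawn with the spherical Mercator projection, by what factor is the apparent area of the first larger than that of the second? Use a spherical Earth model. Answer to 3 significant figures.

On Mercator, area is exaggerated by sec²φ = 1/cos²φ.
At 72°: sec²(72°) = 1/0.3090² = 10.47.
At 6.2°: sec²(6.2°) = 1/0.9942² = 1.012.
Ratio = 10.47/1.012 = cos²(6.2°)/cos²(72°) ≈ 10.3.

10.3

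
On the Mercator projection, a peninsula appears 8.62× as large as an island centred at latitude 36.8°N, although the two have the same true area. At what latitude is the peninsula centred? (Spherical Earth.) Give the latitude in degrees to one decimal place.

74.2°

Mercator areal scale is sec²φ, so apparent-area ratio = sec²φ₁ / sec²φ₂ = cos²φ₂ / cos²φ₁.
cos²φ₂ / cos²φ₁ = 8.62  ⇒  cos φ₁ = cos 36.8° / √8.62 = 0.8007/2.936 = 0.2727.
φ₁ = arccos(0.2727) ≈ 74.2°.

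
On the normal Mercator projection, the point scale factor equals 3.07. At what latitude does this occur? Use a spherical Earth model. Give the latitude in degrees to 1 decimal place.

Mercator scale is k = sec φ = 1/cos φ.
1/cos φ = 3.07  ⇒  cos φ = 0.3257  ⇒  φ = arccos(0.3257) ≈ 71.0°.

71.0°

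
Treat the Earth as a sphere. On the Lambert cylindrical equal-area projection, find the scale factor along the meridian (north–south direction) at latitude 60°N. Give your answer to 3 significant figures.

The Lambert cylindrical equal-area projection is the cylindrical equal-area projection with its standard parallel at the equator (φ₀ = 0). A cylindrical equal-area projection with standard parallel φ₀ has meridian scale h = cos φ / cos φ₀ and parallel scale k = cos φ₀ / cos φ (so areas are preserved, h·k = 1).
h = cos 60° / cos 0° = 0.5000/1.000 = 0.5000.

0.500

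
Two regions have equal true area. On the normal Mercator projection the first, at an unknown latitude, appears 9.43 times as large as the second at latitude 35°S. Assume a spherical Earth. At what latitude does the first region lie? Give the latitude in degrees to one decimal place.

74.5°

On Mercator, (apparent₁)/(apparent₂) = sec²φ₁ / sec²φ₂ when true areas are equal.
cos²φ₂ / cos²φ₁ = 9.43  ⇒  cos φ₁ = cos 35° / √9.43 = 0.8192/3.071 = 0.2668.
φ₁ = arccos(0.2668) ≈ 74.5°.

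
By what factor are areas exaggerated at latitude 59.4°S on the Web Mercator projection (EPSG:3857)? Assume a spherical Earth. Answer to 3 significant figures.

3.86

The Mercator projection is conformal; its linear scale factor is the same in every direction and equals sec φ = 1/cos φ.
Areal scale = k² = sec²φ = 1/cos²(59.4°) = 1/0.5090² = 3.859.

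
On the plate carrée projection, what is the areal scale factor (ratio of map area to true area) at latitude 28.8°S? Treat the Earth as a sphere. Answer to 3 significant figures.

1.14

For the equirectangular projection with φ₀ = 0 (plate carrée), h = 1 along meridians and k = sec φ along parallels.
Areal scale = h·k = 1 × sec φ; at 28.8°, h = 1.000, k = 1.141, so h·k = 1.141.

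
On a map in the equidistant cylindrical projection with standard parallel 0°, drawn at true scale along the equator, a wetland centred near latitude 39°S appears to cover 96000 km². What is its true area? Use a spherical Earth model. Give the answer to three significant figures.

In the plate carrée (x = Rλ, y = Rφ), meridians are true-scale (h = 1) and parallels are stretched by k = sec φ.
Areal scale = h·k = 1 × sec φ; at 39°, h = 1.000, k = 1.287, so h·k = 1.287.
True area = apparent / (areal scale) = 96000 / 1.287 ≈ 74600 km².

74600 km²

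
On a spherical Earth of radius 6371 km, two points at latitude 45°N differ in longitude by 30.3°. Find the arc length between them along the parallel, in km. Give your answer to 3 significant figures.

2380 km

Arc length along a parallel = R cos φ · Δλ (with Δλ in radians).
= 6371 × cos 45° × (30.3° × π/180) = 6371 × 0.7071 × 0.5288 ≈ 2380 km.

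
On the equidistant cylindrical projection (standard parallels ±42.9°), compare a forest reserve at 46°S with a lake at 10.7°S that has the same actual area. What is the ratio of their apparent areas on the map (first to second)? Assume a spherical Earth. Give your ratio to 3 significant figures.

In the equirectangular projection with standard parallel φ₀ = 42.9° (x = Rλ cos φ₀, y = Rφ), meridians are true-scale (h = 1) and the parallel scale is k = cos φ₀ / cos φ.
Areal scale at 46°: h·k = 1.000 × 1.055 = 1.055.
Areal scale at 10.7°: h·k = 1.000 × 0.7455 = 0.7455.
Ratio = 1.055/0.7455 ≈ 1.41.

1.41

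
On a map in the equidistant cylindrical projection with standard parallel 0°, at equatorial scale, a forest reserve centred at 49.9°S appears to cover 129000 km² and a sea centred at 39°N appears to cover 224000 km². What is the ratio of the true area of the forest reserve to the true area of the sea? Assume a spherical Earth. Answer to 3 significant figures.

0.477

Plate carrée has h = 1 and k = sec φ, giving areal scale sec φ; true area = (apparent area) · cos φ.
True area of forest reserve: 129000 × cos(49.9°) = 129000 × 0.6441 = 83090 km².
True area of sea: 224000 × cos(39°) = 224000 × 0.7771 = 174100 km².
Ratio = 83090 / 174100 ≈ 0.477.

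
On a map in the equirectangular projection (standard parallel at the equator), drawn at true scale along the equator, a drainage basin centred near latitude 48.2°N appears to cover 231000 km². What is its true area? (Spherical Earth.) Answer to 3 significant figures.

In the plate carrée (x = Rλ, y = Rφ), meridians are true-scale (h = 1) and parallels are stretched by k = sec φ.
Areal scale = h·k = 1 × sec φ; at 48.2°, h = 1.000, k = 1.500, so h·k = 1.500.
True area = apparent / (areal scale) = 231000 / 1.500 ≈ 154000 km².

154000 km²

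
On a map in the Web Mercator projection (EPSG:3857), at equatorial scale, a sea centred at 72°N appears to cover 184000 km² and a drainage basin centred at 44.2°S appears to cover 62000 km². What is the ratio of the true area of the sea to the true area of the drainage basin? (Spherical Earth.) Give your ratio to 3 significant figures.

On Mercator the areal scale is sec²φ, so true area = apparent × cos²φ.
True area of sea: 184000 × cos²(72°) = 184000 × 0.09549 = 17570 km².
True area of drainage basin: 62000 × cos²(44.2°) = 62000 × 0.5140 = 31870 km².
Ratio = 17570 / 31870 ≈ 0.551.

0.551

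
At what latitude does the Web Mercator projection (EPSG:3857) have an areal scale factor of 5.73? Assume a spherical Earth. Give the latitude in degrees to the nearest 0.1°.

Mercator areal scale is sec²φ.
sec²φ = 5.73  ⇒  cos²φ = 0.1745  ⇒  cos φ = 0.4178.
φ = arccos(0.4178) ≈ 65.3°.

65.3°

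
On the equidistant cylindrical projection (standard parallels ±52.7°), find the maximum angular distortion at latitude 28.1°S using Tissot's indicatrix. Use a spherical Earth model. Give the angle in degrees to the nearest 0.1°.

21.4°

The equidistant cylindrical projection with φ₀ = 52.7° has h = 1 (meridians true) and k = cos φ₀ / cos φ along parallels.
At 28.1°: h = 1.000, k = 0.6870; principal scales a = 1.000, b = 0.6870.
sin(ω/2) = (a − b)/(a + b) = 0.3130/1.687 = 0.1856, so ω = 2 arcsin(0.1856) ≈ 21.4°.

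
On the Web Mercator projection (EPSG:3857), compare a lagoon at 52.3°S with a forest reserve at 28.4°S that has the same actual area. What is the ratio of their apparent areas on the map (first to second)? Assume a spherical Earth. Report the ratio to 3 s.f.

On Mercator, area is exaggerated by sec²φ = 1/cos²φ.
At 52.3°: sec²(52.3°) = 1/0.6115² = 2.674.
At 28.4°: sec²(28.4°) = 1/0.8796² = 1.292.
Ratio = 2.674/1.292 = cos²(28.4°)/cos²(52.3°) ≈ 2.07.

2.07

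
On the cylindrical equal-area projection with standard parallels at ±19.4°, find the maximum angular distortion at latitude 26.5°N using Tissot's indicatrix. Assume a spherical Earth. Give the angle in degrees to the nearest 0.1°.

Cylindrical equal-area (φ₀ = 19.4°): h = cos φ / cos 19.4° along meridians, k = cos 19.4° / cos φ along parallels; h·k = 1.
At 26.5°: h = 0.9488, k = 1.054; principal scales a = 1.054, b = 0.9488.
sin(ω/2) = (a − b)/(a + b) = 0.1052/2.003 = 0.05250, so ω = 2 arcsin(0.05250) ≈ 6.0°.

6.0°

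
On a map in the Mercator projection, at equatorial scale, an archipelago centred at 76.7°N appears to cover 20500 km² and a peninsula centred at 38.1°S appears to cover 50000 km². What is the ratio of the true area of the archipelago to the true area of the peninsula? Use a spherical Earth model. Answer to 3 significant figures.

On Mercator the areal scale is sec²φ, so true area = apparent × cos²φ.
True area of archipelago: 20500 × cos²(76.7°) = 20500 × 0.05292 = 1085 km².
True area of peninsula: 50000 × cos²(38.1°) = 50000 × 0.6193 = 30960 km².
Ratio = 1085 / 30960 ≈ 0.0350.

0.0350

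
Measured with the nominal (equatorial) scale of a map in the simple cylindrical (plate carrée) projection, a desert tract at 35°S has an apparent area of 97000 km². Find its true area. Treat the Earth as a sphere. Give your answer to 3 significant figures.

Plate carrée maps x = Rλ, y = Rφ. The meridian scale is h = 1 and the parallel scale is k = 1/cos φ = sec φ.
Areal scale = h·k = 1 × sec φ; at 35°, h = 1.000, k = 1.221, so h·k = 1.221.
True area = apparent / (areal scale) = 97000 / 1.221 ≈ 79500 km².

79500 km²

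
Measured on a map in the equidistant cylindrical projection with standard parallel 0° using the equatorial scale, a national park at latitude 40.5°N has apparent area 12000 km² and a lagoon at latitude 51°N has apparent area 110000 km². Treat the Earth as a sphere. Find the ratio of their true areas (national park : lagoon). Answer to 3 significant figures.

0.132

On the plate carrée, areal scale = h·k = 1 × sec φ, so true area = apparent × cos φ.
True area of national park: 12000 × cos(40.5°) = 12000 × 0.7604 = 9125 km².
True area of lagoon: 110000 × cos(51°) = 110000 × 0.6293 = 69230 km².
Ratio = 9125 / 69230 ≈ 0.132.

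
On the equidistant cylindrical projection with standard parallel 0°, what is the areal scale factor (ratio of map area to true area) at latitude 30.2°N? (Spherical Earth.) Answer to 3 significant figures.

1.16

For the equirectangular projection with φ₀ = 0 (plate carrée), h = 1 along meridians and k = sec φ along parallels.
Areal scale = h·k = 1 × sec φ; at 30.2°, h = 1.000, k = 1.157, so h·k = 1.157.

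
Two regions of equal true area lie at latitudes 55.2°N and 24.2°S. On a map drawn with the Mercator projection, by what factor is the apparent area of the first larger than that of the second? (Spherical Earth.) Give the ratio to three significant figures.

2.55

On Mercator, area is exaggerated by sec²φ = 1/cos²φ.
At 55.2°: sec²(55.2°) = 1/0.5707² = 3.070.
At 24.2°: sec²(24.2°) = 1/0.9121² = 1.202.
Ratio = 3.070/1.202 = cos²(24.2°)/cos²(55.2°) ≈ 2.55.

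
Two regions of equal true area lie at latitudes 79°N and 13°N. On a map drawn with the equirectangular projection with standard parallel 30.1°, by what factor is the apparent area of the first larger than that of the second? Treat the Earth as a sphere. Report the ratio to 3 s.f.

With standard parallel φ₀ = 30.1°, the equirectangular projection gives x = Rλ cos φ₀, y = Rφ, so h = 1 and k = cos 30.1° / cos φ.
Areal scale at 79°: h·k = 1.000 × 4.534 = 4.534.
Areal scale at 13°: h·k = 1.000 × 0.8879 = 0.8879.
Ratio = 4.534/0.8879 ≈ 5.11.

5.11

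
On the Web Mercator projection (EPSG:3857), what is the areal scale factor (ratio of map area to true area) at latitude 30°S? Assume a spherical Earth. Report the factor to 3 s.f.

1.33

The Mercator projection is conformal; its linear scale factor is the same in every direction and equals sec φ = 1/cos φ.
Areal scale = k² = sec²φ = 1/cos²(30°) = 1/0.8660² = 1.333.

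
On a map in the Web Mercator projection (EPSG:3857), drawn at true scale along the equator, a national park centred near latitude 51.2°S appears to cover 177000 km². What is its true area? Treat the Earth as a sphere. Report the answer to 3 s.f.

Mercator is conformal, so the point scale is isotropic: h = k = sec φ = 1/cos φ.
Areal scale = k² = sec²φ = 1/cos²(51.2°) = 1/0.6266² = 2.547.
True area = apparent / (areal scale) = 177000 / 2.547 ≈ 69500 km².

69500 km²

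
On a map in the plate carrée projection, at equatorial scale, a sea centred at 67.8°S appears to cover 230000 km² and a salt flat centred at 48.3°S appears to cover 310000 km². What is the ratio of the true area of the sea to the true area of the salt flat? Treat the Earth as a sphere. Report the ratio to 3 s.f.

On the plate carrée, areal scale = h·k = 1 × sec φ, so true area = apparent × cos φ.
True area of sea: 230000 × cos(67.8°) = 230000 × 0.3778 = 86900 km².
True area of salt flat: 310000 × cos(48.3°) = 310000 × 0.6652 = 206200 km².
Ratio = 86900 / 206200 ≈ 0.421.

0.421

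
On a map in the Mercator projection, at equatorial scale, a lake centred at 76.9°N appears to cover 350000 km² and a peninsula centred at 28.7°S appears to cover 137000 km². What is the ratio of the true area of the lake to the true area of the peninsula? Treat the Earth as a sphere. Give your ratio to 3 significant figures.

0.171

On Mercator the areal scale is sec²φ, so true area = apparent × cos²φ.
True area of lake: 350000 × cos²(76.9°) = 350000 × 0.05137 = 17980 km².
True area of peninsula: 137000 × cos²(28.7°) = 137000 × 0.7694 = 105400 km².
Ratio = 17980 / 105400 ≈ 0.171.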